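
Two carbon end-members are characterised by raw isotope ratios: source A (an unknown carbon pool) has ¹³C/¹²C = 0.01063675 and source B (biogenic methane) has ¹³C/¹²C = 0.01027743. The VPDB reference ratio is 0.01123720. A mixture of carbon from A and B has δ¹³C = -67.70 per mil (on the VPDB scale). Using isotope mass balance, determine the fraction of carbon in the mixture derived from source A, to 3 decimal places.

0.554

δ_A = (0.01063675/0.01123720 − 1)×1000 = (0.946566 − 1)×1000 = -53.434 per mil
δ_B = (0.01027743/0.01123720 − 1)×1000 = (0.914590 − 1)×1000 = -85.410 per mil
f_A = (δ_mix − δ_B)/(δ_A − δ_B) = (-67.70 − (-85.410))/(-53.434 − (-85.410))
f_A = 17.710 / 31.976 = 0.5539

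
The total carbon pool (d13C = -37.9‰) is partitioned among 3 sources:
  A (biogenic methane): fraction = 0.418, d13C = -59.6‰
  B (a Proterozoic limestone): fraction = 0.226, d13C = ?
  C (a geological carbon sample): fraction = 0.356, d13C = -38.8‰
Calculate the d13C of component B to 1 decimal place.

3.7‰

Isotope mass balance: δ_bulk = Σ fᵢ·δᵢ.
-37.9 = 0.418×(-59.6) + 0.226×δ_B + 0.356×(-38.8)
0.226·δ_B = -37.9 − (-38.726) = 0.826
δ_B = 0.826 / 0.226 = 3.65‰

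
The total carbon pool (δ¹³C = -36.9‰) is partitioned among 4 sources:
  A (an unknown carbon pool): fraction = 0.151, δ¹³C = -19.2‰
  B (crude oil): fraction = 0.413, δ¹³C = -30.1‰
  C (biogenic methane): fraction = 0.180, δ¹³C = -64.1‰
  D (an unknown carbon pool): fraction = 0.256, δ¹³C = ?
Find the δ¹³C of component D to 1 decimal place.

Isotope mass balance: δ_bulk = Σ fᵢ·δᵢ.
-36.9 = 0.151×(-19.2) + 0.413×(-30.1) + 0.180×(-64.1) + 0.256×δ_D
0.256·δ_D = -36.9 − (-26.868) = -10.032
δ_D = -10.032 / 0.256 = -39.19‰

-39.2‰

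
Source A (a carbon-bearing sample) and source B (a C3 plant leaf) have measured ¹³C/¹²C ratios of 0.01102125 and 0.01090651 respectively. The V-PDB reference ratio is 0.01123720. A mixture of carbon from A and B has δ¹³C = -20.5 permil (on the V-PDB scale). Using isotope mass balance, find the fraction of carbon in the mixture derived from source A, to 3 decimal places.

δ_A = (0.01102125/0.01123720 − 1)×1000 = (0.980783 − 1)×1000 = -19.217 permil
δ_B = (0.01090651/0.01123720 − 1)×1000 = (0.970572 − 1)×1000 = -29.428 permil
f_A = (δ_mix − δ_B)/(δ_A − δ_B) = (-20.5 − (-29.428))/(-19.217 − (-29.428))
f_A = 8.928 / 10.211 = 0.8744

0.874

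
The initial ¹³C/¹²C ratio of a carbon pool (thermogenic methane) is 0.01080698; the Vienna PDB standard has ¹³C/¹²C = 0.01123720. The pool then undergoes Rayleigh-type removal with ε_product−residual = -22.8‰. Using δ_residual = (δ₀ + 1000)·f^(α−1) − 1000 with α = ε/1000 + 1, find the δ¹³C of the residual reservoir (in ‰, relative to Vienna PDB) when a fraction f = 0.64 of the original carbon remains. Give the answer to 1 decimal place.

δ₀ = (0.01080698/0.01123720 − 1)×1000 = (0.961715 − 1)×1000 = -38.285‰
α − 1 = ε/1000 = -0.0228
f^(α−1) = 0.64^(-0.0228) = 1.010227
δ_res = (-38.285 + 1000) × 1.010227 − 1000 = 971.550 − 1000 = -28.45‰

-28.4‰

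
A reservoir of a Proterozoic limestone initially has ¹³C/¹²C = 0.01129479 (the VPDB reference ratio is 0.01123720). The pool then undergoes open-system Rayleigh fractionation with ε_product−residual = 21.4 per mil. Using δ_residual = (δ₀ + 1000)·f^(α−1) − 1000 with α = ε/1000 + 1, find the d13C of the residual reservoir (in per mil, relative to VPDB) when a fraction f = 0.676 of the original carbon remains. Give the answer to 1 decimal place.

-3.3 per mil

δ₀ = (0.01129479/0.01123720 − 1)×1000 = (1.005125 − 1)×1000 = 5.125 per mil
α − 1 = ε/1000 = 0.0214
f^(α−1) = 0.676^(0.0214) = 0.991656
δ_res = (5.125 + 1000) × 0.991656 − 1000 = 996.738 − 1000 = -3.26 per mil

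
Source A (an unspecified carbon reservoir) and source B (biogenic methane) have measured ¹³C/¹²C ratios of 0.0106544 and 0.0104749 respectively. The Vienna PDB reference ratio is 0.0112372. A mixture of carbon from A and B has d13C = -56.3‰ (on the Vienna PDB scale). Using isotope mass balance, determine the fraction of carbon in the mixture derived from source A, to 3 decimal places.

δ_A = (0.0106544/0.0112372 − 1)×1000 = (0.948137 − 1)×1000 = -51.863‰
δ_B = (0.0104749/0.0112372 − 1)×1000 = (0.932163 − 1)×1000 = -67.837‰
f_A = (δ_mix − δ_B)/(δ_A − δ_B) = (-56.3 − (-67.837))/(-51.863 − (-67.837))
f_A = 11.537 / 15.974 = 0.7223

0.722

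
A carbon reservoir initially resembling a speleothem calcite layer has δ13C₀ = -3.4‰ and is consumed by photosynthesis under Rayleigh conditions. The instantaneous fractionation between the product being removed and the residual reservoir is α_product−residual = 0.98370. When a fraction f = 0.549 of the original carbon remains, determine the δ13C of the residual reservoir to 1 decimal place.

6.4‰

Rayleigh residual: δ_res = (δ₀ + 1000)·f^(α−1) − 1000
α − 1 = -0.01630
f^(α−1) = 0.549^(-0.01630) = 1.009822
δ_res = (-3.4 + 1000) × 1.009822 − 1000 = 1006.389 − 1000 = 6.39‰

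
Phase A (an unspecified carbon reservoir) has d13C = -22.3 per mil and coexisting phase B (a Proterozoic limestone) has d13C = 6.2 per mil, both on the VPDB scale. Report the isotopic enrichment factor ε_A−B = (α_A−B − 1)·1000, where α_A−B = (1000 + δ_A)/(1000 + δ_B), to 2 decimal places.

α_A−B = (1000 + -22.3) / (1000 + 6.2) = 977.7 / 1006.2 = 0.971676
ε_A−B = (0.971676 − 1) × 1000 = -28.324 per mil
(The approximation ε ≈ δ_A − δ_B would give -28.5 per mil.)

-28.32 per mil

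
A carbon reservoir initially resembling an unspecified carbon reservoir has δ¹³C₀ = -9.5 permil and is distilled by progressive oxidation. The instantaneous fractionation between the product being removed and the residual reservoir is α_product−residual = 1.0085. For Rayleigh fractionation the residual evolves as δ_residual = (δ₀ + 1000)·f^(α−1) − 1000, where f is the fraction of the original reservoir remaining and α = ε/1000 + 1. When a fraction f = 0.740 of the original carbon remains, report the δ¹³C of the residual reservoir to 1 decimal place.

-12.0 permil

Rayleigh residual: δ_res = (δ₀ + 1000)·f^(α−1) − 1000
α − 1 = 0.00850
f^(α−1) = 0.740^(0.00850) = 0.997444
δ_res = (-9.5 + 1000) × 0.997444 − 1000 = 987.968 − 1000 = -12.03 permil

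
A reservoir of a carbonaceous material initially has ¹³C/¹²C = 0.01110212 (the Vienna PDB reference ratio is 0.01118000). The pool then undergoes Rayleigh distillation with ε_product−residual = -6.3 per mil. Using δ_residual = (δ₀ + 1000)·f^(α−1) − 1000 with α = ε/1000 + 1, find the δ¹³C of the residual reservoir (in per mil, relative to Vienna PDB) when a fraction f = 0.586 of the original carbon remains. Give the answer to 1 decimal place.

-3.6 per mil

δ₀ = (0.01110212/0.01118000 − 1)×1000 = (0.993034 − 1)×1000 = -6.966 per mil
α − 1 = ε/1000 = -0.0063
f^(α−1) = 0.586^(-0.0063) = 1.003373
δ_res = (-6.966 + 1000) × 1.003373 − 1000 = 996.383 − 1000 = -3.62 per mil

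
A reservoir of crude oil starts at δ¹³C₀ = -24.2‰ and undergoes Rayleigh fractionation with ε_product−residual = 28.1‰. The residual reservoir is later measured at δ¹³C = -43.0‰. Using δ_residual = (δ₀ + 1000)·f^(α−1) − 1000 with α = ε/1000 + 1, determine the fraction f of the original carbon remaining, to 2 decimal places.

0.50

α − 1 = ε/1000 = 0.0281
(δ_res + 1000)/(δ₀ + 1000) = (-43.0 + 1000)/(-24.2 + 1000) = 957.0/975.8 = 0.980734
f = 0.980734^(1/0.0281) = exp(ln(0.980734)/0.0281) = exp(-0.01945/0.0281)
f = exp(-0.6923) = 0.5004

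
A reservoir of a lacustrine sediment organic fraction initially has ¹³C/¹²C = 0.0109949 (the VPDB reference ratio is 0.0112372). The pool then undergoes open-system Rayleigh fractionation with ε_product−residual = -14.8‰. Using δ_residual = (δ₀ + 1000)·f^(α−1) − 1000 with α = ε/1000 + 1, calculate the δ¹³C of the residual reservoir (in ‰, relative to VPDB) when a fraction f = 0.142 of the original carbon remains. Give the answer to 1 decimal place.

δ₀ = (0.0109949/0.0112372 − 1)×1000 = (0.978438 − 1)×1000 = -21.562‰
α − 1 = ε/1000 = -0.0148
f^(α−1) = 0.142^(-0.0148) = 1.029310
δ_res = (-21.562 + 1000) × 1.029310 − 1000 = 1007.116 − 1000 = 7.12‰

7.1‰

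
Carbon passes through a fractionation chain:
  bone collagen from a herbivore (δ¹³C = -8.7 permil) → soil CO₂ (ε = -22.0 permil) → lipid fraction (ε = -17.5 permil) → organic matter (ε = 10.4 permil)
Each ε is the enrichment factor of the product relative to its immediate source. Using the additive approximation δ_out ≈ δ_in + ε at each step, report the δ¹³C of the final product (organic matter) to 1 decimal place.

-37.8 permil

step 1: δ ≈ -8.7 + (-22.0) = -30.7 permil
step 2: δ ≈ -30.7 + (-17.5) = -48.2 permil
step 3: δ ≈ -48.2 + (10.4) = -37.8 permil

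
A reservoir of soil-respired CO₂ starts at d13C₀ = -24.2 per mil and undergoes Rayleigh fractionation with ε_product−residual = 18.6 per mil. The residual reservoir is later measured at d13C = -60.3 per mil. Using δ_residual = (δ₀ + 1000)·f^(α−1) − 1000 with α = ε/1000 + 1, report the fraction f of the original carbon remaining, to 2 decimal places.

α − 1 = ε/1000 = 0.0186
(δ_res + 1000)/(δ₀ + 1000) = (-60.3 + 1000)/(-24.2 + 1000) = 939.7/975.8 = 0.963005
f = 0.963005^(1/0.0186) = exp(ln(0.963005)/0.0186) = exp(-0.03770/0.0186)
f = exp(-2.0267) = 0.1318

0.13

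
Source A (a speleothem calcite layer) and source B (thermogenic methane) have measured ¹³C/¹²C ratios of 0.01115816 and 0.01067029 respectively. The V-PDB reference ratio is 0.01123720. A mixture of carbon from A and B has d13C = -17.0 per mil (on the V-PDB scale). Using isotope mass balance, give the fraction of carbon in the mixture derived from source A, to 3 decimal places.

δ_A = (0.01115816/0.01123720 − 1)×1000 = (0.992966 − 1)×1000 = -7.034 per mil
δ_B = (0.01067029/0.01123720 − 1)×1000 = (0.949551 − 1)×1000 = -50.449 per mil
f_A = (δ_mix − δ_B)/(δ_A − δ_B) = (-17.0 − (-50.449))/(-7.034 − (-50.449))
f_A = 33.449 / 43.416 = 0.7704

0.770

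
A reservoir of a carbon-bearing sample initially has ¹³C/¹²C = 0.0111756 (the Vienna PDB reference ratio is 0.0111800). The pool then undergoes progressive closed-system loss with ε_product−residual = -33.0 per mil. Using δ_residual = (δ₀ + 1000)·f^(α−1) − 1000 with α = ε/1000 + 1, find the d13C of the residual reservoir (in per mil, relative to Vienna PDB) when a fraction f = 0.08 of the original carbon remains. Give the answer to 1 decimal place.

δ₀ = (0.0111756/0.0111800 − 1)×1000 = (0.999606 − 1)×1000 = -0.394 per mil
α − 1 = ε/1000 = -0.0330
f^(α−1) = 0.08^(-0.0330) = 1.086921
δ_res = (-0.394 + 1000) × 1.086921 − 1000 = 1086.493 − 1000 = 86.49 per mil

86.5 per mil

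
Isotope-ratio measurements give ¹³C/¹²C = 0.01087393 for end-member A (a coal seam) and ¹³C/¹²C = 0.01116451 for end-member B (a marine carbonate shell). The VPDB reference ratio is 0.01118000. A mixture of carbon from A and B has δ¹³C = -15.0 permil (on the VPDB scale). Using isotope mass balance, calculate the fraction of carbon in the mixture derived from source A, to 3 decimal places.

δ_A = (0.01087393/0.01118000 − 1)×1000 = (0.972623 − 1)×1000 = -27.377 permil
δ_B = (0.01116451/0.01118000 − 1)×1000 = (0.998614 − 1)×1000 = -1.386 permil
f_A = (δ_mix − δ_B)/(δ_A − δ_B) = (-15.0 − (-1.386))/(-27.377 − (-1.386))
f_A = -13.614 / -25.991 = 0.5238

0.524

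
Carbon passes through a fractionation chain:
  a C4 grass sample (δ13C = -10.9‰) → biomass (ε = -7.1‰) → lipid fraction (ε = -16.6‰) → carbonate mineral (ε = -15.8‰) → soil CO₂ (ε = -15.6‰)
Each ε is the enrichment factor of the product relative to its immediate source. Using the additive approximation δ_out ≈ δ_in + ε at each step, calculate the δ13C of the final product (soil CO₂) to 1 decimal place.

step 1: δ ≈ -10.9 + (-7.1) = -18.0‰
step 2: δ ≈ -18.0 + (-16.6) = -34.6‰
step 3: δ ≈ -34.6 + (-15.8) = -50.4‰
step 4: δ ≈ -50.4 + (-15.6) = -66.0‰

-66.0‰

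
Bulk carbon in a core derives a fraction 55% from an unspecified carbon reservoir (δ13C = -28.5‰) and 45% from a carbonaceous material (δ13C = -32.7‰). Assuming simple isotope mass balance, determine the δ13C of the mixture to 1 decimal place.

δ_mix = f_A·δ_A + f_B·δ_B
δ_mix = 0.55 × (-28.5) + 0.45 × (-32.7)
δ_mix = -15.68 + -14.72 = -30.39‰

-30.4‰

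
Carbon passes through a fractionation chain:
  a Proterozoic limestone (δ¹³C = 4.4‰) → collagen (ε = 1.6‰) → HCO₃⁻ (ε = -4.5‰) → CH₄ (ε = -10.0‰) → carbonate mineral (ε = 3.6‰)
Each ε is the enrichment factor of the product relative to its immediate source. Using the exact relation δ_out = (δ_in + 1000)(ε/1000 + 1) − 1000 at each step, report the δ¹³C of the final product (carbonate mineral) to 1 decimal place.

-5.0‰

step 1: δ = (4.40 + 1000)·(1.6/1000 + 1) − 1000 = 6.01‰
step 2: δ = (6.01 + 1000)·(-4.5/1000 + 1) − 1000 = 1.48‰
step 3: δ = (1.48 + 1000)·(-10.0/1000 + 1) − 1000 = -8.53‰
step 4: δ = (-8.53 + 1000)·(3.6/1000 + 1) − 1000 = -4.97‰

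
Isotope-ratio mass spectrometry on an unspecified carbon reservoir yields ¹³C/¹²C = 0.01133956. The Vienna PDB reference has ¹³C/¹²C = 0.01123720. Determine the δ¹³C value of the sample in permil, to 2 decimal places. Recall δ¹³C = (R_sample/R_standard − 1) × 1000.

9.11 permil

δ¹³C = (R_sample / R_standard − 1) × 1000
R_sample / R_standard = 0.01133956 / 0.01123720 = 1.009109
δ¹³C = (1.009109 − 1) × 1000 = 9.109 permil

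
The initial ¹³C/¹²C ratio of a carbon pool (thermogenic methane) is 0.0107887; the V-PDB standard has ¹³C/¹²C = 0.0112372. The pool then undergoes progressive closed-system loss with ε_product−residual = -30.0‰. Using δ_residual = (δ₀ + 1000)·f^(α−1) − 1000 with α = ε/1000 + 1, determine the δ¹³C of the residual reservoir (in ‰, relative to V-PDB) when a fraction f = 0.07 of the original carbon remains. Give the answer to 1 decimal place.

δ₀ = (0.0107887/0.0112372 − 1)×1000 = (0.960088 − 1)×1000 = -39.912‰
α − 1 = ε/1000 = -0.0300
f^(α−1) = 0.07^(-0.0300) = 1.083046
δ_res = (-39.912 + 1000) × 1.083046 − 1000 = 1039.820 − 1000 = 39.82‰

39.8‰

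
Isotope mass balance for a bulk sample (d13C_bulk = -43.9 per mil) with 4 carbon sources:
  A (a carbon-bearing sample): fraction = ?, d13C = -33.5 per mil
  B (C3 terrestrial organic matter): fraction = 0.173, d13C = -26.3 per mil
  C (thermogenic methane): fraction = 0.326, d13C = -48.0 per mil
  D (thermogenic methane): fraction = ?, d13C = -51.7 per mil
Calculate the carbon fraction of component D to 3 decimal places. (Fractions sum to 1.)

0.380

Let f_D and f_A be the unknown fractions; fractions sum to 1 so f_D + f_A = 0.501.
Mass balance: Σ fᵢ·δᵢ = δ_bulk ⇒ f_D·(-51.7) + f_A·(-33.5) = -43.9 − (-20.198) = -23.702
Substitute f_A = 0.501 − f_D:
f_D·(-51.7 − -33.5) = -23.702 − 0.501×(-33.5) = -6.919
f_D = -6.919 / -18.2 = 0.3801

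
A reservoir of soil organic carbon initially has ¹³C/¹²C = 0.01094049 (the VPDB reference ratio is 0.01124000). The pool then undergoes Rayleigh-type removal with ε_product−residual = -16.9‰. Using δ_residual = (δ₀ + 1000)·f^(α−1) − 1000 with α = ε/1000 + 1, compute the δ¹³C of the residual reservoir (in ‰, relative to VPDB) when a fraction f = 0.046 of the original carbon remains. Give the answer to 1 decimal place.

δ₀ = (0.01094049/0.01124000 − 1)×1000 = (0.973353 − 1)×1000 = -26.647‰
α − 1 = ε/1000 = -0.0169
f^(α−1) = 0.046^(-0.0169) = 1.053415
δ_res = (-26.647 + 1000) × 1.053415 − 1000 = 1025.345 − 1000 = 25.34‰

25.3‰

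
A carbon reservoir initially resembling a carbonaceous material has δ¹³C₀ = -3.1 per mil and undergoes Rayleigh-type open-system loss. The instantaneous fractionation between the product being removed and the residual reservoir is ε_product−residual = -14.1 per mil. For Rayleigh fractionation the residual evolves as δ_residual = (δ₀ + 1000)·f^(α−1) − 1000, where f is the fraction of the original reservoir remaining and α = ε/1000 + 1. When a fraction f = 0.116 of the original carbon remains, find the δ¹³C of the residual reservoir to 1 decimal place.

27.6 per mil

Rayleigh residual: δ_res = (δ₀ + 1000)·f^(α−1) − 1000
α = ε/1000 + 1 = 0.98590, so α − 1 = -0.01410
f^(α−1) = 0.116^(-0.01410) = 1.030840
δ_res = (-3.1 + 1000) × 1.030840 − 1000 = 1027.644 − 1000 = 27.64 per mil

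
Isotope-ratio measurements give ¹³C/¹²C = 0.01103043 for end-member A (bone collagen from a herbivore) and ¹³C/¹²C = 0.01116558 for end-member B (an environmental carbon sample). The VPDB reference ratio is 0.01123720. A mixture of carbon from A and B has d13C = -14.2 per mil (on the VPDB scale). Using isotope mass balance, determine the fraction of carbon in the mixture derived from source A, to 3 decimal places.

δ_A = (0.01103043/0.01123720 − 1)×1000 = (0.981600 − 1)×1000 = -18.400 per mil
δ_B = (0.01116558/0.01123720 − 1)×1000 = (0.993627 − 1)×1000 = -6.373 per mil
f_A = (δ_mix − δ_B)/(δ_A − δ_B) = (-14.2 − (-6.373))/(-18.400 − (-6.373))
f_A = -7.827 / -12.027 = 0.6507

0.651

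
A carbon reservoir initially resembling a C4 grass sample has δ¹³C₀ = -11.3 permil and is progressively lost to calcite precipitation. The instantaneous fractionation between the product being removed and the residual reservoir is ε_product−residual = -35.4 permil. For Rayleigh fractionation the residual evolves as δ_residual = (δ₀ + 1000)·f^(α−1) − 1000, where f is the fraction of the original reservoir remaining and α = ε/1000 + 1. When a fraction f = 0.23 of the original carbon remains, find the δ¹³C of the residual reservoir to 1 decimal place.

Rayleigh residual: δ_res = (δ₀ + 1000)·f^(α−1) − 1000
α = ε/1000 + 1 = 0.96460, so α − 1 = -0.03540
f^(α−1) = 0.23^(-0.03540) = 1.053404
δ_res = (-11.3 + 1000) × 1.053404 − 1000 = 1041.500 − 1000 = 41.50 permil

41.5 permil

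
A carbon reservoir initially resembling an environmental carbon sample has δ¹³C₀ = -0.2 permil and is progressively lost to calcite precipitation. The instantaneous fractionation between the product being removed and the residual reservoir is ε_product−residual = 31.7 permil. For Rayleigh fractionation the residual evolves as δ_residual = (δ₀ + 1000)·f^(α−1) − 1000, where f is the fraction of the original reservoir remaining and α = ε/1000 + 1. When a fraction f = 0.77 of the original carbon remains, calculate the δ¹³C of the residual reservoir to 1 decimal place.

-8.4 permil

Rayleigh residual: δ_res = (δ₀ + 1000)·f^(α−1) − 1000
α = ε/1000 + 1 = 1.03170, so α − 1 = 0.03170
f^(α−1) = 0.77^(0.03170) = 0.991749
δ_res = (-0.2 + 1000) × 0.991749 − 1000 = 991.551 − 1000 = -8.45 permil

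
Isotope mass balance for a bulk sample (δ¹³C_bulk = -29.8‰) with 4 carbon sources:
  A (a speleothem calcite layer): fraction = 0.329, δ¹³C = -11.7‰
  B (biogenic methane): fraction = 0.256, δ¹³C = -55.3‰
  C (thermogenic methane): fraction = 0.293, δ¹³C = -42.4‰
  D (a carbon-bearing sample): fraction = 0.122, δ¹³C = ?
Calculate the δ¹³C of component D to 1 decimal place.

Isotope mass balance: δ_bulk = Σ fᵢ·δᵢ.
-29.8 = 0.329×(-11.7) + 0.256×(-55.3) + 0.293×(-42.4) + 0.122×δ_D
0.122·δ_D = -29.8 − (-30.429) = 0.629
δ_D = 0.629 / 0.122 = 5.16‰

5.2‰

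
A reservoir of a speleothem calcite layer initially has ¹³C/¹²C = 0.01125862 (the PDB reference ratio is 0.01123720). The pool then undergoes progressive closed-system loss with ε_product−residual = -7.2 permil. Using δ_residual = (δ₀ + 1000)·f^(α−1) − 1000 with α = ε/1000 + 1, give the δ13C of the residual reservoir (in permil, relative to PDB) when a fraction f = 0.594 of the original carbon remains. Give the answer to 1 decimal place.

δ₀ = (0.01125862/0.01123720 − 1)×1000 = (1.001906 − 1)×1000 = 1.906 permil
α − 1 = ε/1000 = -0.0072
f^(α−1) = 0.594^(-0.0072) = 1.003757
δ_res = (1.906 + 1000) × 1.003757 − 1000 = 1005.671 − 1000 = 5.67 permil

5.7 permil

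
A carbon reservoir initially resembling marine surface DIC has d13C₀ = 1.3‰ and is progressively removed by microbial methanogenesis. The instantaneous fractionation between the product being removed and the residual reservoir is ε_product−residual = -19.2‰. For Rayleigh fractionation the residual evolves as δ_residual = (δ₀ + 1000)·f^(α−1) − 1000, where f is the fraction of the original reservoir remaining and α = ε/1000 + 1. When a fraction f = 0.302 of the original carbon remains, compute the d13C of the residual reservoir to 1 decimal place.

Rayleigh residual: δ_res = (δ₀ + 1000)·f^(α−1) − 1000
α = ε/1000 + 1 = 0.98080, so α − 1 = -0.01920
f^(α−1) = 0.302^(-0.01920) = 1.023255
δ_res = (1.3 + 1000) × 1.023255 − 1000 = 1024.585 − 1000 = 24.59‰

24.6‰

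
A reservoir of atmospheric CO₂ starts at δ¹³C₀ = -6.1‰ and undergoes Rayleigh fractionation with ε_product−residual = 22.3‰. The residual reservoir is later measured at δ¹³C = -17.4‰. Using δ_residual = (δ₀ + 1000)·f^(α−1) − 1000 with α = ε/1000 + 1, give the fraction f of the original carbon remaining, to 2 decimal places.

0.60

α − 1 = ε/1000 = 0.0223
(δ_res + 1000)/(δ₀ + 1000) = (-17.4 + 1000)/(-6.1 + 1000) = 982.6/993.9 = 0.988631
f = 0.988631^(1/0.0223) = exp(ln(0.988631)/0.0223) = exp(-0.01143/0.0223)
f = exp(-0.5128) = 0.5988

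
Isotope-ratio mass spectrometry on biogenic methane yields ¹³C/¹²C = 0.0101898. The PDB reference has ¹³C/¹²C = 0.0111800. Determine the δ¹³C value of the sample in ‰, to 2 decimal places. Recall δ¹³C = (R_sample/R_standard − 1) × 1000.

δ¹³C = (R_sample / R_standard − 1) × 1000
R_sample / R_standard = 0.0101898 / 0.0111800 = 0.911431
δ¹³C = (0.911431 − 1) × 1000 = -88.569‰

-88.57‰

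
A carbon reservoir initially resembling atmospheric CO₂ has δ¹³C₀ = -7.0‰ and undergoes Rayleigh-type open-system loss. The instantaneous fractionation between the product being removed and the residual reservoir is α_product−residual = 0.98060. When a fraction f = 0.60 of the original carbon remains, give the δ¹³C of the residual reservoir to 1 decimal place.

2.9‰

Rayleigh residual: δ_res = (δ₀ + 1000)·f^(α−1) − 1000
α − 1 = -0.01940
f^(α−1) = 0.60^(-0.01940) = 1.009959
δ_res = (-7.0 + 1000) × 1.009959 − 1000 = 1002.890 − 1000 = 2.89‰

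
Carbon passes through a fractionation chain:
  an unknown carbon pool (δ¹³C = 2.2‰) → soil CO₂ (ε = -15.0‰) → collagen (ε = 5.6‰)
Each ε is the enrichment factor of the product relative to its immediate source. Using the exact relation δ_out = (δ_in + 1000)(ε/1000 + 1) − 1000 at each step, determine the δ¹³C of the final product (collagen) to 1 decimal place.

-7.3‰

step 1: δ = (2.20 + 1000)·(-15.0/1000 + 1) − 1000 = -12.83‰
step 2: δ = (-12.83 + 1000)·(5.6/1000 + 1) − 1000 = -7.30‰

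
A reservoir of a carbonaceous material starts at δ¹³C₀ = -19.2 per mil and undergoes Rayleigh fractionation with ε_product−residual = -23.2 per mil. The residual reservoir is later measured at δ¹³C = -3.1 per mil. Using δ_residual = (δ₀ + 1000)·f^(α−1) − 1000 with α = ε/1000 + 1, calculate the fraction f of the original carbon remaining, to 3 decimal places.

0.496

α − 1 = ε/1000 = -0.0232
(δ_res + 1000)/(δ₀ + 1000) = (-3.1 + 1000)/(-19.2 + 1000) = 996.9/980.8 = 1.016415
f = 1.016415^(1/-0.0232) = exp(ln(1.016415)/-0.0232) = exp(0.01628/-0.0232)
f = exp(-0.7018) = 0.4957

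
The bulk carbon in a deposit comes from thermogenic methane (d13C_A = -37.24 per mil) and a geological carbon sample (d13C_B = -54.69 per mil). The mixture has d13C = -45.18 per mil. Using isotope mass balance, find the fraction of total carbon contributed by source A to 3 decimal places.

0.545

δ_mix = f_A·δ_A + (1 − f_A)·δ_B  ⇒  f_A = (δ_mix − δ_B)/(δ_A − δ_B)
f_A = (-45.18 − (-54.69)) / (-37.24 − (-54.69))
f_A = 9.51 / 17.45 = 0.5450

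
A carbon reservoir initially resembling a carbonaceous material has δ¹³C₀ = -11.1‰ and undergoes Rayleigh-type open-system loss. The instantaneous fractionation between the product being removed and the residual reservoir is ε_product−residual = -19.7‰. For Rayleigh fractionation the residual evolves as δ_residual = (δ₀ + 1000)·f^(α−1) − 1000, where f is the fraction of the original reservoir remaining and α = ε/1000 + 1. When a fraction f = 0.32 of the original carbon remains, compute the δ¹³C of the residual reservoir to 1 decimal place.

11.3‰

Rayleigh residual: δ_res = (δ₀ + 1000)·f^(α−1) − 1000
α = ε/1000 + 1 = 0.98030, so α − 1 = -0.01970
f^(α−1) = 0.32^(-0.01970) = 1.022701
δ_res = (-11.1 + 1000) × 1.022701 − 1000 = 1011.349 − 1000 = 11.35‰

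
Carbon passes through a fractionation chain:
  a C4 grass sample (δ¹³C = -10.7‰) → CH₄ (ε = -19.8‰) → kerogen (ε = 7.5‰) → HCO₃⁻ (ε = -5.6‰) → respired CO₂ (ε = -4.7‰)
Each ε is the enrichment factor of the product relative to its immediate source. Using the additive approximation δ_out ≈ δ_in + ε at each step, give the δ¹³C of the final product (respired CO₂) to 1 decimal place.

step 1: δ ≈ -10.7 + (-19.8) = -30.5‰
step 2: δ ≈ -30.5 + (7.5) = -23.0‰
step 3: δ ≈ -23.0 + (-5.6) = -28.6‰
step 4: δ ≈ -28.6 + (-4.7) = -33.3‰

-33.3‰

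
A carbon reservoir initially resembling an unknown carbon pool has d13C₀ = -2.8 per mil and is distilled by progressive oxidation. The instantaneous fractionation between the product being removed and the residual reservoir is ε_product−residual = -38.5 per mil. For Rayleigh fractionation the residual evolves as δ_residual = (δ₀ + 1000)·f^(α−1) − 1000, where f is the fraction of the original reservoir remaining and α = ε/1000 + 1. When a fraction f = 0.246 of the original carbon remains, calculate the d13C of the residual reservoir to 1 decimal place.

52.5 per mil

Rayleigh residual: δ_res = (δ₀ + 1000)·f^(α−1) − 1000
α = ε/1000 + 1 = 0.96150, so α − 1 = -0.03850
f^(α−1) = 0.246^(-0.03850) = 1.055478
δ_res = (-2.8 + 1000) × 1.055478 − 1000 = 1052.522 − 1000 = 52.52 per mil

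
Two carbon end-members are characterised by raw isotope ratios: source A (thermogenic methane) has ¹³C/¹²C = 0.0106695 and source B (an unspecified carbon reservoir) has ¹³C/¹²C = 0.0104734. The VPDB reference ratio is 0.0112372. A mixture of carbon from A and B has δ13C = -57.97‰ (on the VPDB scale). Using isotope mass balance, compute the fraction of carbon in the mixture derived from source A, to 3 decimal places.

δ_A = (0.0106695/0.0112372 − 1)×1000 = (0.949480 − 1)×1000 = -50.520‰
δ_B = (0.0104734/0.0112372 − 1)×1000 = (0.932029 − 1)×1000 = -67.971‰
f_A = (δ_mix − δ_B)/(δ_A − δ_B) = (-57.97 − (-67.971))/(-50.520 − (-67.971))
f_A = 10.001 / 17.451 = 0.5731

0.573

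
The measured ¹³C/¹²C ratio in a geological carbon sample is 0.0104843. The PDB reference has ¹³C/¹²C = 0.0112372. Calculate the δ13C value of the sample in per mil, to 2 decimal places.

δ13C = (R_sample / R_standard − 1) × 1000
R_sample / R_standard = 0.0104843 / 0.0112372 = 0.932999
δ13C = (0.932999 − 1) × 1000 = -67.001 per mil

-67.00 per mil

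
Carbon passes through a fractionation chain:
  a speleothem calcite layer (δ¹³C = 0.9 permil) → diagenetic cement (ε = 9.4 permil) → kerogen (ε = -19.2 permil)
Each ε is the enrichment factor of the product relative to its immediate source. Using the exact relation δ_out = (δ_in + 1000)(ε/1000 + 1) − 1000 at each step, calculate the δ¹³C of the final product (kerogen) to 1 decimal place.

-9.1 permil

step 1: δ = (0.90 + 1000)·(9.4/1000 + 1) − 1000 = 10.31 permil
step 2: δ = (10.31 + 1000)·(-19.2/1000 + 1) − 1000 = -9.09 permil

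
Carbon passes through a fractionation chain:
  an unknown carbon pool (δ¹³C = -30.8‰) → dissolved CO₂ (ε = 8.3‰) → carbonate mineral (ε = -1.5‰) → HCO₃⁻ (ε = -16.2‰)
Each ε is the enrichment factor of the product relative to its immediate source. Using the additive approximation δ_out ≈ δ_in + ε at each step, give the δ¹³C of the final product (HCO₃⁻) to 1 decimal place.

step 1: δ ≈ -30.8 + (8.3) = -22.5‰
step 2: δ ≈ -22.5 + (-1.5) = -24.0‰
step 3: δ ≈ -24.0 + (-16.2) = -40.2‰

-40.2‰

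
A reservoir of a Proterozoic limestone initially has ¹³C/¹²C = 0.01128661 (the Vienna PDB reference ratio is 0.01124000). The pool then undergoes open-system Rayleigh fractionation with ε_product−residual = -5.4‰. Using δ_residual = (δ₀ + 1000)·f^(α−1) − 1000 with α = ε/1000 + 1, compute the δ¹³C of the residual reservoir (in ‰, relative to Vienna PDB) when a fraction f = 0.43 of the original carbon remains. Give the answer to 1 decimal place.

δ₀ = (0.01128661/0.01124000 − 1)×1000 = (1.004147 − 1)×1000 = 4.147‰
α − 1 = ε/1000 = -0.0054
f^(α−1) = 0.43^(-0.0054) = 1.004568
δ_res = (4.147 + 1000) × 1.004568 − 1000 = 1008.734 − 1000 = 8.73‰

8.7‰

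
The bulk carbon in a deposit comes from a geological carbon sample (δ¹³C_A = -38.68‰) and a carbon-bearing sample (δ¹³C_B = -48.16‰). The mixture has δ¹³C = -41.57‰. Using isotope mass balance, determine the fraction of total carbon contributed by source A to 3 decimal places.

0.695

δ_mix = f_A·δ_A + (1 − f_A)·δ_B  ⇒  f_A = (δ_mix − δ_B)/(δ_A − δ_B)
f_A = (-41.57 − (-48.16)) / (-38.68 − (-48.16))
f_A = 6.59 / 9.48 = 0.6951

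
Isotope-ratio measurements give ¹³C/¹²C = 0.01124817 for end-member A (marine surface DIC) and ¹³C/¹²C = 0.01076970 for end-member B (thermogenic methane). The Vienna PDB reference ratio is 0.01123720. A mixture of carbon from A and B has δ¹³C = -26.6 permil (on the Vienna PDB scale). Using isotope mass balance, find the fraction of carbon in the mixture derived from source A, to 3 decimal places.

δ_A = (0.01124817/0.01123720 − 1)×1000 = (1.000976 − 1)×1000 = 0.976 permil
δ_B = (0.01076970/0.01123720 − 1)×1000 = (0.958397 − 1)×1000 = -41.603 permil
f_A = (δ_mix − δ_B)/(δ_A − δ_B) = (-26.6 − (-41.603))/(0.976 − (-41.603))
f_A = 15.003 / 42.579 = 0.3524

0.352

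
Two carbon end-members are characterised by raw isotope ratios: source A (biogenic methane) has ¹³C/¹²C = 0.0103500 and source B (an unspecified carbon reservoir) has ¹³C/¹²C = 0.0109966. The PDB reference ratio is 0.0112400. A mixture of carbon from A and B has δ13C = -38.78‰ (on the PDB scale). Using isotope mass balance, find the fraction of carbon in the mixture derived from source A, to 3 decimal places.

0.298

δ_A = (0.0103500/0.0112400 − 1)×1000 = (0.920819 − 1)×1000 = -79.181‰
δ_B = (0.0109966/0.0112400 − 1)×1000 = (0.978345 − 1)×1000 = -21.655‰
f_A = (δ_mix − δ_B)/(δ_A − δ_B) = (-38.78 − (-21.655))/(-79.181 − (-21.655))
f_A = -17.125 / -57.527 = 0.2977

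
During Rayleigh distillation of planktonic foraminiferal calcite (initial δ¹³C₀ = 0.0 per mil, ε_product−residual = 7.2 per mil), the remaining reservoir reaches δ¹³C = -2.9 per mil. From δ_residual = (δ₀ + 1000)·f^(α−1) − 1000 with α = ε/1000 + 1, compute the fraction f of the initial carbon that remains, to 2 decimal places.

0.67

α − 1 = ε/1000 = 0.0072
(δ_res + 1000)/(δ₀ + 1000) = (-2.9 + 1000)/(-0.0 + 1000) = 997.1/1000.0 = 0.997100
f = 0.997100^(1/0.0072) = exp(ln(0.997100)/0.0072) = exp(-0.00290/0.0072)
f = exp(-0.4034) = 0.6681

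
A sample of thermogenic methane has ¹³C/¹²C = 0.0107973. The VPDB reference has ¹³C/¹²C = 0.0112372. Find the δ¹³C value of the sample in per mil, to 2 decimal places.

-39.15 per mil

δ¹³C = (R_sample / R_standard − 1) × 1000
R_sample / R_standard = 0.0107973 / 0.0112372 = 0.960853
δ¹³C = (0.960853 − 1) × 1000 = -39.147 per mil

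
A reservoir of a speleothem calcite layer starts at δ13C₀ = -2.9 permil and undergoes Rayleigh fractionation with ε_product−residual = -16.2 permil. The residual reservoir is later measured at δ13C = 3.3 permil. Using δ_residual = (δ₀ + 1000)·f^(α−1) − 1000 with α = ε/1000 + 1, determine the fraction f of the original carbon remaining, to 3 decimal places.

α − 1 = ε/1000 = -0.0162
(δ_res + 1000)/(δ₀ + 1000) = (3.3 + 1000)/(-2.9 + 1000) = 1003.3/997.1 = 1.006218
f = 1.006218^(1/-0.0162) = exp(ln(1.006218)/-0.0162) = exp(0.00620/-0.0162)
f = exp(-0.3826) = 0.6821

0.682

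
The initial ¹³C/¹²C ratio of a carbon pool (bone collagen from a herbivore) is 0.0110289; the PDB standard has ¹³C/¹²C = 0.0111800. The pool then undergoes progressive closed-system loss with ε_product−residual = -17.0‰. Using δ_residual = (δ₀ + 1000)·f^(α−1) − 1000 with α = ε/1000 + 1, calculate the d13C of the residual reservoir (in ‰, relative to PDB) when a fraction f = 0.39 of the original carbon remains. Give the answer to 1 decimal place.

δ₀ = (0.0110289/0.0111800 − 1)×1000 = (0.986485 − 1)×1000 = -13.515‰
α − 1 = ε/1000 = -0.0170
f^(α−1) = 0.39^(-0.0170) = 1.016136
δ_res = (-13.515 + 1000) × 1.016136 − 1000 = 1002.403 − 1000 = 2.40‰

2.4‰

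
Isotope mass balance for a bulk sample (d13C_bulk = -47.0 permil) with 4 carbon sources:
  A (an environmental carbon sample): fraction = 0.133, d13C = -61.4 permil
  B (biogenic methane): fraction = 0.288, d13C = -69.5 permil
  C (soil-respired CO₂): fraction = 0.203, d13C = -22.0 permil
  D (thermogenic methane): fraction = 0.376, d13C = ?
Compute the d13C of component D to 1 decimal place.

-38.2 permil

Isotope mass balance: δ_bulk = Σ fᵢ·δᵢ.
-47.0 = 0.133×(-61.4) + 0.288×(-69.5) + 0.203×(-22.0) + 0.376×δ_D
0.376·δ_D = -47.0 − (-32.648) = -14.352
δ_D = -14.352 / 0.376 = -38.17 permil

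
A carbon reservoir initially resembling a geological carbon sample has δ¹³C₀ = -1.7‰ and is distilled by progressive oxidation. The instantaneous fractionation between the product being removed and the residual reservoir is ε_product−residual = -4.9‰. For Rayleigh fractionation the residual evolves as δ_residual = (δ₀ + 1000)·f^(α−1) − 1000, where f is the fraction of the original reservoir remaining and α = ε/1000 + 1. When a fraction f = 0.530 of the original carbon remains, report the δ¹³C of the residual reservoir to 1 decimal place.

1.4‰

Rayleigh residual: δ_res = (δ₀ + 1000)·f^(α−1) − 1000
α = ε/1000 + 1 = 0.99510, so α − 1 = -0.00490
f^(α−1) = 0.530^(-0.00490) = 1.003116
δ_res = (-1.7 + 1000) × 1.003116 − 1000 = 1001.410 − 1000 = 1.41‰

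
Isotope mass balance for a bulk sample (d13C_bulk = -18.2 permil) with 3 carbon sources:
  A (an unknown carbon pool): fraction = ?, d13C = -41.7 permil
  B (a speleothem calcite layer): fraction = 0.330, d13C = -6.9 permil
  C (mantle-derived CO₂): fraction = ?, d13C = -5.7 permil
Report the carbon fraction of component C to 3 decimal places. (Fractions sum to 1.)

Let f_C and f_A be the unknown fractions; fractions sum to 1 so f_C + f_A = 0.670.
Mass balance: Σ fᵢ·δᵢ = δ_bulk ⇒ f_C·(-5.7) + f_A·(-41.7) = -18.2 − (-2.277) = -15.923
Substitute f_A = 0.670 − f_C:
f_C·(-5.7 − -41.7) = -15.923 − 0.670×(-41.7) = 12.016
f_C = 12.016 / 36.0 = 0.3338

0.334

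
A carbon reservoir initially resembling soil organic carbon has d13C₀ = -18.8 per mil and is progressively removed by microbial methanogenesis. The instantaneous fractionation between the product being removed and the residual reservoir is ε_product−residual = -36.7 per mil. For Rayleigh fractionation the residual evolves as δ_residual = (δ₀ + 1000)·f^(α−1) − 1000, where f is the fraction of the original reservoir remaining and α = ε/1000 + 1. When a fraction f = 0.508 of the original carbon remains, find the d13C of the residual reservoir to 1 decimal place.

5.9 per mil

Rayleigh residual: δ_res = (δ₀ + 1000)·f^(α−1) − 1000
α = ε/1000 + 1 = 0.96330, so α − 1 = -0.03670
f^(α−1) = 0.508^(-0.03670) = 1.025167
δ_res = (-18.8 + 1000) × 1.025167 − 1000 = 1005.894 − 1000 = 5.89 per mil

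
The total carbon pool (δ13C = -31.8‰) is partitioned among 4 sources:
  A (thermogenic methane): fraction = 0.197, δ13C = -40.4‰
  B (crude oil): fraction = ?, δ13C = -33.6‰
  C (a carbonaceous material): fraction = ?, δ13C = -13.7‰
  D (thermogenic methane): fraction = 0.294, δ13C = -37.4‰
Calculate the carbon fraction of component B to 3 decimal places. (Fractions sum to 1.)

0.295

Let f_B and f_C be the unknown fractions; fractions sum to 1 so f_B + f_C = 0.509.
Mass balance: Σ fᵢ·δᵢ = δ_bulk ⇒ f_B·(-33.6) + f_C·(-13.7) = -31.8 − (-18.954) = -12.846
Substitute f_C = 0.509 − f_B:
f_B·(-33.6 − -13.7) = -12.846 − 0.509×(-13.7) = -5.872
f_B = -5.872 / -19.9 = 0.2951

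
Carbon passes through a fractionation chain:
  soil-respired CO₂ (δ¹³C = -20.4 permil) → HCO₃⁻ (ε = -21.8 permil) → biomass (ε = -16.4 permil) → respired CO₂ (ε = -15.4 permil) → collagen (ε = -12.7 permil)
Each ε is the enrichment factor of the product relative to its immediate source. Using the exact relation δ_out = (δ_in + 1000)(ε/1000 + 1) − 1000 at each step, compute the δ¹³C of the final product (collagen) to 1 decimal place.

step 1: δ = (-20.40 + 1000)·(-21.8/1000 + 1) − 1000 = -41.76 permil
step 2: δ = (-41.76 + 1000)·(-16.4/1000 + 1) − 1000 = -57.47 permil
step 3: δ = (-57.47 + 1000)·(-15.4/1000 + 1) − 1000 = -71.99 permil
step 4: δ = (-71.99 + 1000)·(-12.7/1000 + 1) − 1000 = -83.77 permil

-83.8 permil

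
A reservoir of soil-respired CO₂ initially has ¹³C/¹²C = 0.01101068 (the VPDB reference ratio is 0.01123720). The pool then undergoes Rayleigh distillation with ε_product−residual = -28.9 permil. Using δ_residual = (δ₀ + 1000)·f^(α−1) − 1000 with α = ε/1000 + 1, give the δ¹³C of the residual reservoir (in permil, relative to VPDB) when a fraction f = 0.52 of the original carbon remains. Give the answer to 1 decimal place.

δ₀ = (0.01101068/0.01123720 − 1)×1000 = (0.979842 − 1)×1000 = -20.158 permil
α − 1 = ε/1000 = -0.0289
f^(α−1) = 0.52^(-0.0289) = 1.019078
δ_res = (-20.158 + 1000) × 1.019078 − 1000 = 998.536 − 1000 = -1.46 permil

-1.5 permil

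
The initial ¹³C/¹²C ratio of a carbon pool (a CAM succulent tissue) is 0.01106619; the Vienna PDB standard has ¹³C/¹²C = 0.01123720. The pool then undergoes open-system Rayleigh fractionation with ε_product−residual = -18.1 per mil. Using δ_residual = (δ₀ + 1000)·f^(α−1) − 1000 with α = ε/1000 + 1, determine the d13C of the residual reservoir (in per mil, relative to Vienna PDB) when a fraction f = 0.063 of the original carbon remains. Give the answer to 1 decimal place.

δ₀ = (0.01106619/0.01123720 − 1)×1000 = (0.984782 − 1)×1000 = -15.218 per mil
α − 1 = ε/1000 = -0.0181
f^(α−1) = 0.063^(-0.0181) = 1.051313
δ_res = (-15.218 + 1000) × 1.051313 − 1000 = 1035.314 − 1000 = 35.31 per mil

35.3 per mil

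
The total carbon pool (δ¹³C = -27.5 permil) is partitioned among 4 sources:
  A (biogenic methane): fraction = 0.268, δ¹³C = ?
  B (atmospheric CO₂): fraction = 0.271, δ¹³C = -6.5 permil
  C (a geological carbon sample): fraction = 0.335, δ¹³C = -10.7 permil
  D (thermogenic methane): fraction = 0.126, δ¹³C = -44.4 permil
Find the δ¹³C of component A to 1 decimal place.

Isotope mass balance: δ_bulk = Σ fᵢ·δᵢ.
-27.5 = 0.268×δ_A + 0.271×(-6.5) + 0.335×(-10.7) + 0.126×(-44.4)
0.268·δ_A = -27.5 − (-10.940) = -16.560
δ_A = -16.560 / 0.268 = -61.79 permil

-61.8 permil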